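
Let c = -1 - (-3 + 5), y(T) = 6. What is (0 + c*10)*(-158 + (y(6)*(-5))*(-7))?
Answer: -1560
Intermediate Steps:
c = -3 (c = -1 - 2 = -3)
(0 + c*10)*(-158 + (y(6)*(-5))*(-7)) = (0 - 3*10)*(-158 + (6*(-5))*(-7)) = (0 - 30)*(-158 - 30*(-7)) = -30*(-158 + 210) = -30*52 = -1560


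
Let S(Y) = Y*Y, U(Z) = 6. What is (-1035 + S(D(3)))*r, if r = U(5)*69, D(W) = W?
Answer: -424764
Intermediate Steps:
r = 414 (r = 6*69 = 414)
S(Y) = Y**2
(-1035 + S(D(3)))*r = (-1035 + 3**2)*414 = (-1035 + 9)*414 = -1026*414 = -424764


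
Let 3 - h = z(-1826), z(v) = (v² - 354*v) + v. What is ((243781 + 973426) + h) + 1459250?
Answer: -1302394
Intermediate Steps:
z(v) = v² - 353*v
h = -3978851 (h = 3 - (-1826)*(-353 - 1826) = 3 - (-1826)*(-2179) = 3 - 1*3978854 = 3 - 3978854 = -3978851)
((243781 + 973426) + h) + 1459250 = ((243781 + 973426) - 3978851) + 1459250 = (1217207 - 3978851) + 1459250 = -2761644 + 1459250 = -1302394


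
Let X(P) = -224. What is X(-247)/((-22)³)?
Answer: 28/1331 ≈ 0.021037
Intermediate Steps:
X(-247)/((-22)³) = -224/((-22)³) = -224/(-10648) = -224*(-1/10648) = 28/1331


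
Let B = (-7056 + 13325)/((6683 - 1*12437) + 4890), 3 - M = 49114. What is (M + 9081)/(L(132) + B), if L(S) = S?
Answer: -34585920/107779 ≈ -320.90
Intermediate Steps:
M = -49111 (M = 3 - 1*49114 = 3 - 49114 = -49111)
B = -6269/864 (B = 6269/((6683 - 12437) + 4890) = 6269/(-5754 + 4890) = 6269/(-864) = 6269*(-1/864) = -6269/864 ≈ -7.2558)
(M + 9081)/(L(132) + B) = (-49111 + 9081)/(132 - 6269/864) = -40030/107779/864 = -40030*864/107779 = -34585920/107779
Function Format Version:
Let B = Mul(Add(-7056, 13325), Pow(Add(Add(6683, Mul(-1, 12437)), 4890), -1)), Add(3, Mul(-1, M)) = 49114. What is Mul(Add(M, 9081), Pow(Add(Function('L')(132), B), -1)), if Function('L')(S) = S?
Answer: Rational(-34585920, 107779) ≈ -320.90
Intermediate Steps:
M = -49111 (M = Add(3, Mul(-1, 49114)) = Add(3, -49114) = -49111)
B = Rational(-6269, 864) (B = Mul(6269, Pow(Add(Add(6683, -12437), 4890), -1)) = Mul(6269, Pow(Add(-5754, 4890), -1)) = Mul(6269, Pow(-864, -1)) = Mul(6269, Rational(-1, 864)) = Rational(-6269, 864) ≈ -7.2558)
Mul(Add(M, 9081), Pow(Add(Function('L')(132), B), -1)) = Mul(Add(-49111, 9081), Pow(Add(132, Rational(-6269, 864)), -1)) = Mul(-40030, Pow(Rational(107779, 864), -1)) = Mul(-40030, Rational(864, 107779)) = Rational(-34585920, 107779)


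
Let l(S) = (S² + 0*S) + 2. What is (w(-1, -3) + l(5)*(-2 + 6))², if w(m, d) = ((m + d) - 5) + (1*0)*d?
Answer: 9801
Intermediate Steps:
w(m, d) = -5 + d + m (w(m, d) = ((d + m) - 5) + 0*d = (-5 + d + m) + 0 = -5 + d + m)
l(S) = 2 + S² (l(S) = (S² + 0) + 2 = S² + 2 = 2 + S²)
(w(-1, -3) + l(5)*(-2 + 6))² = ((-5 - 3 - 1) + (2 + 5²)*(-2 + 6))² = (-9 + (2 + 25)*4)² = (-9 + 27*4)² = (-9 + 108)² = 99² = 9801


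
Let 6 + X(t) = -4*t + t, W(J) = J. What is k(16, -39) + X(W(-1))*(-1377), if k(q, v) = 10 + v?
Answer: 4102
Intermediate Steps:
X(t) = -6 - 3*t (X(t) = -6 + (-4*t + t) = -6 - 3*t)
k(16, -39) + X(W(-1))*(-1377) = (10 - 39) + (-6 - 3*(-1))*(-1377) = -29 + (-6 + 3)*(-1377) = -29 - 3*(-1377) = -29 + 4131 = 4102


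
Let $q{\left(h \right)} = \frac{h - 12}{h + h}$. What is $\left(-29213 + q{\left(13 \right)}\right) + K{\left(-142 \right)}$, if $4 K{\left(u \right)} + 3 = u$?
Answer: $- \frac{1520959}{52} \approx -29249.0$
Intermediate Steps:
$K{\left(u \right)} = - \frac{3}{4} + \frac{u}{4}$
$q{\left(h \right)} = \frac{-12 + h}{2 h}$
$\left(-29213 + q{\left(13 \right)}\right) + K{\left(-142 \right)} = \left(-29213 + \frac{-12 + 13}{2 \cdot 13}\right) + \left(- \frac{3}{4} + \frac{1}{4} \left(-142\right)\right) = \left(-29213 + \frac{1}{2} \cdot \frac{1}{13} \cdot 1\right) - \frac{145}{4} = \left(-29213 + \frac{1}{26}\right) - \frac{145}{4} = - \frac{759537}{26} - \frac{145}{4} = - \frac{1520959}{52}$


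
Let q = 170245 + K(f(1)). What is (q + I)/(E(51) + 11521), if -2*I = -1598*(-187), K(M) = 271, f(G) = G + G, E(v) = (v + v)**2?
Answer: 21103/21925 ≈ 0.96251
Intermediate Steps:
E(v) = 4*v**2 (E(v) = (2*v)**2 = 4*v**2)
f(G) = 2*G
q = 170516 (q = 170245 + 271 = 170516)
I = -149413 (I = -(-799)*(-187) = -1/2*298826 = -149413)
(q + I)/(E(51) + 11521) = (170516 - 149413)/(4*51**2 + 11521) = 21103/(4*2601 + 11521) = 21103/(10404 + 11521) = 21103/21925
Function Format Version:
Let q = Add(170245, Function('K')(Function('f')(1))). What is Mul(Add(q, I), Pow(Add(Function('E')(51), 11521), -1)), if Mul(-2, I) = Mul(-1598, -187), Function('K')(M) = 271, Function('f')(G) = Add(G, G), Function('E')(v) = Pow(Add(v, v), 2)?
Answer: Rational(21103, 21925) ≈ 0.96251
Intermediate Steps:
Function('E')(v) = Mul(4, Pow(v, 2)) (Function('E')(v) = Pow(Mul(2, v), 2) = Mul(4, Pow(v, 2)))
Function('f')(G) = Mul(2, G)
q = 170516 (q = Add(170245, 271) = 170516)
I = -149413 (I = Mul(Rational(-1, 2), Mul(-1598, -187)) = Mul(Rational(-1, 2), 298826) = -149413)
Mul(Add(q, I), Pow(Add(Function('E')(51), 11521), -1)) = Mul(Add(170516, -149413), Pow(Add(Mul(4, Pow(51, 2)), 11521), -1)) = Mul(21103, Pow(Add(Mul(4, 2601), 11521), -1)) = Mul(21103, Pow(Add(10404, 11521), -1)) = Mul(21103, Pow(21925, -1)) = Mul(21103, Rational(1, 21925)) = Rational(21103, 21925)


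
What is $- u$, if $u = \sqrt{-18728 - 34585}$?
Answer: $- i \sqrt{53313} \approx - 230.9 i$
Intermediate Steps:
$u = i \sqrt{53313}$ ($u = \sqrt{-53313} = i \sqrt{53313} \approx 230.9 i$)
$- u = - i \sqrt{53313}$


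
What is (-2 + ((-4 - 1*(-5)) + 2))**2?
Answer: 1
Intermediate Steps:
(-2 + ((-4 - 1*(-5)) + 2))**2 = (-2 + ((-4 + 5) + 2))**2 = (-2 + (1 + 2))**2 = (-2 + 3)**2 = 1**2 = 1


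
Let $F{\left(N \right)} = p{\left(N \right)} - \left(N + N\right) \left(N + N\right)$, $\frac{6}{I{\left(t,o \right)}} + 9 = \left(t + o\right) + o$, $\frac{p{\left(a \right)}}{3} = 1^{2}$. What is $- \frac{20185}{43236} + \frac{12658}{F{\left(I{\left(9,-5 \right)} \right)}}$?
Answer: $\frac{4560414995}{562068} \approx 8113.6$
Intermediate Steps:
$p{\left(a \right)} = 3$ ($p{\left(a \right)} = 3 \cdot 1^{2} = 3 \cdot 1 = 3$)
$I{\left(t,o \right)} = \frac{6}{-9 + t + 2 o}$ ($I{\left(t,o \right)} = \frac{6}{-9 + \left(\left(t + o\right) + o\right)} = \frac{6}{-9 + \left(\left(o + t\right) + o\right)} = \frac{6}{-9 + \left(t + 2 o\right)} = \frac{6}{-9 + t + 2 o}$)
$F{\left(N \right)} = 3 - 4 N^{2}$ ($F{\left(N \right)} = 3 - \left(N + N\right) \left(N + N\right) = 3 - 2 N 2 N = 3 - 4 N^{2}$)
$- \frac{20185}{43236} + \frac{12658}{F{\left(I{\left(9,-5 \right)} \right)}} = - \frac{20185}{43236} + \frac{12658}{3 - 4 \left(\frac{6}{-9 + 9 + 2 \left(-5\right)}\right)^{2}} = \left(-20185\right) \frac{1}{43236} + \frac{12658}{3 - 4 \left(\frac{6}{-9 + 9 - 10}\right)^{2}} = - \frac{20185}{43236} + \frac{12658}{3 - 4 \left(\frac{6}{-10}\right)^{2}} = - \frac{20185}{43236} + \frac{12658}{3 - 4 \left(6 \left(- \frac{1}{10}\right)\right)^{2}} = - \frac{20185}{43236} + \frac{12658}{3 - 4 \left(- \frac{3}{5}\right)^{2}} = - \frac{20185}{43236} + \frac{12658}{3 - \frac{36}{25}} = - \frac{20185}{43236} + \frac{12658}{\frac{39}{25}} = - \frac{20185}{43236} + 12658 \cdot \frac{25}{39} = - \frac{20185}{43236} + \frac{316450}{39} = \frac{4560414995}{562068}$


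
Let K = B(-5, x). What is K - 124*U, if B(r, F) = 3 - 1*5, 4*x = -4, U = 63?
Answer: -7814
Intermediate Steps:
x = -1 (x = (¼)*(-4) = -1)
B(r, F) = -2 (B(r, F) = 3 - 5 = -2)
K = -2
K - 124*U = -2 - 124*63 = -2 - 7812 = -7814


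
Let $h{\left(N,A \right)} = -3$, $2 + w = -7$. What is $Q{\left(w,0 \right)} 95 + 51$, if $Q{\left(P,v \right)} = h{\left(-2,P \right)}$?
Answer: $-234$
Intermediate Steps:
$w = -9$ ($w = -2 - 7 = -9$)
$Q{\left(P,v \right)} = -3$
$Q{\left(w,0 \right)} 95 + 51 = \left(-3\right) 95 + 51 = -285 + 51 = -234$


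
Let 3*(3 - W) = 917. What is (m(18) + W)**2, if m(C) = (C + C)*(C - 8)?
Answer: 29584/9 ≈ 3287.1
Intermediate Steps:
W = -908/3 (W = 3 - 1/3*917 = 3 - 917/3 = -908/3 ≈ -302.67)
m(C) = 2*C*(-8 + C) (m(C) = (2*C)*(-8 + C) = 2*C*(-8 + C))
(m(18) + W)**2 = (2*18*(-8 + 18) - 908/3)**2 = (2*18*10 - 908/3)**2 = (360 - 908/3)**2 = (172/3)**2 = 29584/9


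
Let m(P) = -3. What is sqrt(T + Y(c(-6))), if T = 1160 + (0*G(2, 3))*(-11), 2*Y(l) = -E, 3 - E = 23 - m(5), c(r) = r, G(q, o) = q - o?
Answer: sqrt(4686)/2 ≈ 34.227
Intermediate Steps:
E = -23 (E = 3 - (23 - 1*(-3)) = 3 - (23 + 3) = 3 - 1*26 = 3 - 26 = -23)
Y(l) = 23/2 (Y(l) = (-1*(-23))/2 = (1/2)*23 = 23/2)
T = 1160 (T = 1160 + (0*(2 - 1*3))*(-11) = 1160 + (0*(2 - 3))*(-11) = 1160 + (0*(-1))*(-11) = 1160 + 0*(-11) = 1160 + 0 = 1160)
sqrt(T + Y(c(-6))) = sqrt(1160 + 23/2) = sqrt(2343/2) = sqrt(4686)/2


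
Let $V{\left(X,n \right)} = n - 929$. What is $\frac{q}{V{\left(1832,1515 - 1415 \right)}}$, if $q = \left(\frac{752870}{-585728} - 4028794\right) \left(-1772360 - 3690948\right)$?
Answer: $- \frac{1611524393133341977}{60696064} \approx -2.6551 \cdot 10^{10}$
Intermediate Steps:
$V{\left(X,n \right)} = -929 + n$
$q = \frac{1611524393133341977}{73216}$ ($q = \left(752870 \left(- \frac{1}{585728}\right) - 4028794\right) \left(-5463308\right) = \left(- \frac{376435}{292864} - 4028794\right) \left(-5463308\right) = \left(- \frac{1179889102451}{292864}\right) \left(-5463308\right) = \frac{1611524393133341977}{73216} \approx 2.2011 \cdot 10^{13}$)
$\frac{q}{V{\left(1832,1515 - 1415 \right)}} = \frac{1611524393133341977}{73216 \left(-929 + \left(1515 - 1415\right)\right)} = \frac{1611524393133341977}{73216 \left(-929 + 100\right)} = \frac{1611524393133341977}{73216 \left(-829\right)} = \frac{1611524393133341977}{73216} \left(- \frac{1}{829}\right) = - \frac{1611524393133341977}{60696064}$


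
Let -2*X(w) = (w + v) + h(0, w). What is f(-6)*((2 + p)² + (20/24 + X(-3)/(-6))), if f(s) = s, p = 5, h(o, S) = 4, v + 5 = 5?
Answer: -599/2 ≈ -299.50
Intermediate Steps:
v = 0 (v = -5 + 5 = 0)
X(w) = -2 - w/2 (X(w) = -((w + 0) + 4)/2 = -(w + 4)/2 = -(4 + w)/2 = -2 - w/2)
f(-6)*((2 + p)² + (20/24 + X(-3)/(-6))) = -6*((2 + 5)² + (20/24 + (-2 - ½*(-3))/(-6))) = -6*(7² + (20*(1/24) + (-2 + 3/2)*(-⅙))) = -6*(49 + (⅚ - ½*(-⅙))) = -6*(49 + (⅚ + 1/12)) = -6*(49 + 11/12) = -6*599/12 = -599/2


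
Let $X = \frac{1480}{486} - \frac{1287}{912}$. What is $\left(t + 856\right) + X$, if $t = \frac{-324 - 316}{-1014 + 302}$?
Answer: $\frac{5644517665}{6574608} \approx 858.53$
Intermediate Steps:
$X = \frac{120713}{73872}$ ($X = 1480 \cdot \frac{1}{486} - \frac{429}{304} = \frac{740}{243} - \frac{429}{304} = \frac{120713}{73872} \approx 1.6341$)
$t = \frac{80}{89}$ ($t = - \frac{640}{-712} = \left(-640\right) \left(- \frac{1}{712}\right) = \frac{80}{89} \approx 0.89888$)
$\left(t + 856\right) + X = \left(\frac{80}{89} + 856\right) + \frac{120713}{73872} = \frac{76264}{89} + \frac{120713}{73872} = \frac{5644517665}{6574608}$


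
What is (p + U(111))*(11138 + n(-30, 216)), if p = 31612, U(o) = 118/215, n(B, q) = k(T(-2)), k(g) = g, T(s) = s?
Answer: 75688028928/215 ≈ 3.5204e+8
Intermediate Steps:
n(B, q) = -2
U(o) = 118/215 (U(o) = 118*(1/215) = 118/215)
(p + U(111))*(11138 + n(-30, 216)) = (31612 + 118/215)*(11138 - 2) = (6796698/215)*11136 = 75688028928/215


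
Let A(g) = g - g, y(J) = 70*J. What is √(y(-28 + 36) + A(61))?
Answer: 4*√35 ≈ 23.664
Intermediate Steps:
A(g) = 0
√(y(-28 + 36) + A(61)) = √(70*(-28 + 36) + 0) = √(70*8 + 0) = √(560 + 0) = √560 = 4*√35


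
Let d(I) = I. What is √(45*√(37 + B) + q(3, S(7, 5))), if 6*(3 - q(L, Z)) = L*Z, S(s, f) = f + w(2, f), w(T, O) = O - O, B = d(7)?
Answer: √(2 + 360*√11)/2 ≈ 17.292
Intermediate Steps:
B = 7
w(T, O) = 0
S(s, f) = f (S(s, f) = f + 0 = f)
q(L, Z) = 3 - L*Z/6
√(45*√(37 + B) + q(3, S(7, 5))) = √(45*√(37 + 7) + (3 - ⅙*3*5)) = √(45*√44 + (3 - 5/2)) = √(45*(2*√11) + ½) = √(90*√11 + ½) = √(½ + 90*√11)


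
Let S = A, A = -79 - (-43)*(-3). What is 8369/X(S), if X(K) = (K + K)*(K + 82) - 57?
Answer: 8369/52359 ≈ 0.15984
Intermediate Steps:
A = -208 (A = -79 - 1*129 = -79 - 129 = -208)
S = -208
X(K) = -57 + 2*K*(82 + K) (X(K) = (2*K)*(82 + K) - 57 = 2*K*(82 + K) - 57 = -57 + 2*K*(82 + K))
8369/X(S) = 8369/(-57 + 2*(-208)² + 164*(-208)) = 8369/(-57 + 2*43264 - 34112) = 8369/(-57 + 86528 - 34112) = 8369/52359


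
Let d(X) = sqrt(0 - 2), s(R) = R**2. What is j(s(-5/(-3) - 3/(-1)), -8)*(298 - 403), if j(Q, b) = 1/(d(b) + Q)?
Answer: -92610/19289 + 8505*I*sqrt(2)/38578 ≈ -4.8012 + 0.31178*I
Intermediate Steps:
d(X) = I*sqrt(2) (d(X) = sqrt(-2) = I*sqrt(2))
j(Q, b) = 1/(Q + I*sqrt(2)) (j(Q, b) = 1/(I*sqrt(2) + Q) = 1/(Q + I*sqrt(2)))
j(s(-5/(-3) - 3/(-1)), -8)*(298 - 403) = (298 - 403)/((-5/(-3) - 3/(-1))**2 + I*sqrt(2)) = -105/((-5*(-1/3) - 3*(-1))**2 + I*sqrt(2)) = -105/((5/3 + 3)**2 + I*sqrt(2)) = -105/((14/3)**2 + I*sqrt(2)) = -105/(196/9 + I*sqrt(2))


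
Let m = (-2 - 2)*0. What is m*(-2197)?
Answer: 0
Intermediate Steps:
m = 0 (m = -4*0 = 0)
m*(-2197) = 0*(-2197) = 0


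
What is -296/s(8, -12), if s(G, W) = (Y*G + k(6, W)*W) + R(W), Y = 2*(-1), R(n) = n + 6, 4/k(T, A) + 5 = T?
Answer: 148/35 ≈ 4.2286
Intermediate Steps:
k(T, A) = 4/(-5 + T)
R(n) = 6 + n
Y = -2
s(G, W) = 6 - 2*G + 5*W (s(G, W) = (-2*G + (4/(-5 + 6))*W) + (6 + W) = (-2*G + (4/1)*W) + (6 + W) = (-2*G + (4*1)*W) + (6 + W) = (-2*G + 4*W) + (6 + W) = 6 - 2*G + 5*W)
-296/s(8, -12) = -296/(6 - 2*8 + 5*(-12)) = -296/(6 - 16 - 60) = -296/(-70) = -296*(-1/70) = 148/35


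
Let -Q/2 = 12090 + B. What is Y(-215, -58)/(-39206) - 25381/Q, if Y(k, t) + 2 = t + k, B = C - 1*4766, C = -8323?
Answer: -248634509/19583397 ≈ -12.696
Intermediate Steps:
B = -13089 (B = -8323 - 1*4766 = -8323 - 4766 = -13089)
Y(k, t) = -2 + k + t (Y(k, t) = -2 + (t + k) = -2 + (k + t) = -2 + k + t)
Q = 1998 (Q = -2*(12090 - 13089) = -2*(-999) = 1998)
Y(-215, -58)/(-39206) - 25381/Q = (-2 - 215 - 58)/(-39206) - 25381/1998 = -275*(-1/39206) - 25381*1/1998 = 275/39206 - 25381/1998 = -248634509/19583397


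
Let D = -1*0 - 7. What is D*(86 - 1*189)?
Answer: 721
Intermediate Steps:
D = -7 (D = 0 - 7 = -7)
D*(86 - 1*189) = -7*(86 - 1*189) = -7*(86 - 189) = -7*(-103) = 721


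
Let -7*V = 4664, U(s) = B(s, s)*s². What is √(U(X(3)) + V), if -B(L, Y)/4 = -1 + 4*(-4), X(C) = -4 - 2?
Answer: 2*√21826/7 ≈ 42.210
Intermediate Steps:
X(C) = -6
B(L, Y) = 68 (B(L, Y) = -4*(-1 + 4*(-4)) = -4*(-1 - 16) = -4*(-17) = 68)
U(s) = 68*s²
V = -4664/7 (V = -⅐*4664 = -4664/7 ≈ -666.29)
√(U(X(3)) + V) = √(68*(-6)² - 4664/7) = √(68*36 - 4664/7) = √(2448 - 4664/7) = √(12472/7) = 2*√21826/7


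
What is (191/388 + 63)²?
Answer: 606883225/150544 ≈ 4031.3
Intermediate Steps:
(191/388 + 63)² = (24635/388)² = 606883225/150544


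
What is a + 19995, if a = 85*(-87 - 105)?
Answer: 3675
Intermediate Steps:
a = -16320 (a = 85*(-192) = -16320)
a + 19995 = -16320 + 19995 = 3675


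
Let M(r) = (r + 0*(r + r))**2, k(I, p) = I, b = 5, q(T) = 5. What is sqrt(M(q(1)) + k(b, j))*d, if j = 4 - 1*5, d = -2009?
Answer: -2009*sqrt(30) ≈ -11004.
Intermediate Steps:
j = -1 (j = 4 - 5 = -1)
M(r) = r**2 (M(r) = (r + 0*(2*r))**2 = (r + 0)**2 = r**2)
sqrt(M(q(1)) + k(b, j))*d = sqrt(5**2 + 5)*(-2009) = sqrt(25 + 5)*(-2009) = sqrt(30)*(-2009) = -2009*sqrt(30)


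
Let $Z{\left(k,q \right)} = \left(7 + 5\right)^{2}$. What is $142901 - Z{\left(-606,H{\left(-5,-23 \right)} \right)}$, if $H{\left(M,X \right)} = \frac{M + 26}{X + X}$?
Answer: $142757$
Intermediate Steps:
$H{\left(M,X \right)} = \frac{26 + M}{2 X}$
$Z{\left(k,q \right)} = 144$ ($Z{\left(k,q \right)} = 12^{2} = 144$)
$142901 - Z{\left(-606,H{\left(-5,-23 \right)} \right)} = 142901 - 144 = 142757$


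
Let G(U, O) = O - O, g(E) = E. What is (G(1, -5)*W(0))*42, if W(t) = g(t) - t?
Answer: 0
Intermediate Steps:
G(U, O) = 0
W(t) = 0 (W(t) = t - t = 0)
(G(1, -5)*W(0))*42 = (0*0)*42 = 0*42 = 0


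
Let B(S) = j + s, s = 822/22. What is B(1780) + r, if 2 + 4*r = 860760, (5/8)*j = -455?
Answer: 4718975/22 ≈ 2.1450e+5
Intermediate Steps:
j = -728 (j = (8/5)*(-455) = -728)
s = 411/11 (s = 822*(1/22) = 411/11 ≈ 37.364)
r = 430379/2 (r = -½ + (¼)*860760 = -½ + 215190 = 430379/2 ≈ 2.1519e+5)
B(S) = -7597/11 (B(S) = -728 + 411/11 = -7597/11)
B(1780) + r = -7597/11 + 430379/2 = 4718975/22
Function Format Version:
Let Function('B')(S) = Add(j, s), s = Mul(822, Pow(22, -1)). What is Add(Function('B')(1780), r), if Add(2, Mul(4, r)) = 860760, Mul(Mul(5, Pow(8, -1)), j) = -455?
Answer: Rational(4718975, 22) ≈ 2.1450e+5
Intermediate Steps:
j = -728 (j = Mul(Rational(8, 5), -455) = -728)
s = Rational(411, 11) (s = Mul(822, Rational(1, 22)) = Rational(411, 11) ≈ 37.364)
r = Rational(430379, 2) (r = Add(Rational(-1, 2), Mul(Rational(1, 4), 860760)) = Add(Rational(-1, 2), 215190) = Rational(430379, 2) ≈ 2.1519e+5)
Function('B')(S) = Rational(-7597, 11) (Function('B')(S) = Add(-728, Rational(411, 11)) = Rational(-7597, 11))
Add(Function('B')(1780), r) = Add(Rational(-7597, 11), Rational(430379, 2)) = Rational(4718975, 22)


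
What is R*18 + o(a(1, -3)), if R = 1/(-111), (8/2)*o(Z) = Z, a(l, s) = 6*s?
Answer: -345/74 ≈ -4.6622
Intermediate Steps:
o(Z) = Z/4
R = -1/111 ≈ -0.0090090
R*18 + o(a(1, -3)) = -1/111*18 + (6*(-3))/4 = -6/37 + (1/4)*(-18) = -6/37 - 9/2 = -345/74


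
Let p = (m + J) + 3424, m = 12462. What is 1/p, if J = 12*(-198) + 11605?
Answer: 1/25115 ≈ 3.9817e-5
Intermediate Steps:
J = 9229 (J = -2376 + 11605 = 9229)
p = 25115 (p = (12462 + 9229) + 3424 = 21691 + 3424 = 25115)
1/p = 1/25115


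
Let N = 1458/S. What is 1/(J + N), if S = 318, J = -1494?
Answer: -53/78939 ≈ -0.00067140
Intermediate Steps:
N = 243/53 (N = 1458/318 = 1458*(1/318) = 243/53 ≈ 4.5849)
1/(J + N) = 1/(-1494 + 243/53) = 1/(-78939/53) = -53/78939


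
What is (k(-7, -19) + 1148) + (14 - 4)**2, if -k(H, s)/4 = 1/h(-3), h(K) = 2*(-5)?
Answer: 6242/5 ≈ 1248.4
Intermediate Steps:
h(K) = -10
k(H, s) = 2/5 (k(H, s) = -4/(-10) = -4*(-1/10) = 2/5)
(k(-7, -19) + 1148) + (14 - 4)**2 = (2/5 + 1148) + (14 - 4)**2 = 5742/5 + 10**2 = 5742/5 + 100 = 6242/5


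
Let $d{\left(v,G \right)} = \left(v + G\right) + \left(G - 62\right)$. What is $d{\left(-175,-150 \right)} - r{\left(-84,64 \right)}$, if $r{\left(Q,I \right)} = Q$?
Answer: $-453$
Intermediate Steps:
$d{\left(v,G \right)} = -62 + v + 2 G$ ($d{\left(v,G \right)} = \left(G + v\right) + \left(G - 62\right) = \left(G + v\right) + \left(-62 + G\right) = -62 + v + 2 G$)
$d{\left(-175,-150 \right)} - r{\left(-84,64 \right)} = \left(-62 - 175 + 2 \left(-150\right)\right) - -84 = \left(-62 - 175 - 300\right) + 84 = -537 + 84 = -453$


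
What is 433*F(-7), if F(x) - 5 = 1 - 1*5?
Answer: 433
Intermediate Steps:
F(x) = 1 (F(x) = 5 + (1 - 1*5) = 5 + (1 - 5) = 5 - 4 = 1)
433*F(-7) = 433*1 = 433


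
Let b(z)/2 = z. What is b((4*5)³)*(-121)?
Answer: -1936000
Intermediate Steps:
b(z) = 2*z
b((4*5)³)*(-121) = (2*(4*5)³)*(-121) = (2*20³)*(-121) = (2*8000)*(-121) = 16000*(-121) = -1936000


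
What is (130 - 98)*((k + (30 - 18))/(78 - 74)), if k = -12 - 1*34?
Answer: -272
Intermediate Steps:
k = -46 (k = -12 - 34 = -46)
(130 - 98)*((k + (30 - 18))/(78 - 74)) = (130 - 98)*((-46 + (30 - 18))/(78 - 74)) = 32*((-46 + 12)/4) = 32*(-34*1/4) = 32*(-17/2) = -272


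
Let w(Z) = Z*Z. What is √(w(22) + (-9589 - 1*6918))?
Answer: 7*I*√327 ≈ 126.58*I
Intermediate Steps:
w(Z) = Z²
√(w(22) + (-9589 - 1*6918)) = √(22² + (-9589 - 1*6918)) = √(484 + (-9589 - 6918)) = √(484 - 16507) = √(-16023) = 7*I*√327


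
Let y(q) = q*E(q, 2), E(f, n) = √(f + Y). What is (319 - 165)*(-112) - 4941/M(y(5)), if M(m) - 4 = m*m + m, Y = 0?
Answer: -285505357/16516 + 24705*√5/16516 ≈ -17283.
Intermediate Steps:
E(f, n) = √f (E(f, n) = √(f + 0) = √f)
y(q) = q^(3/2) (y(q) = q*√q = q^(3/2))
M(m) = 4 + m + m² (M(m) = 4 + (m*m + m) = 4 + (m² + m) = 4 + (m + m²) = 4 + m + m²)
(319 - 165)*(-112) - 4941/M(y(5)) = (319 - 165)*(-112) - 4941/(4 + 5^(3/2) + (5^(3/2))²) = 154*(-112) - 4941/(4 + 5*√5 + (5*√5)²) = -17248 - 4941/(4 + 5*√5 + 125) = -17248 - 4941/(129 + 5*√5)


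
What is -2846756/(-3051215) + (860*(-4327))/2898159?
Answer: -3103890760096/8842906213185 ≈ -0.35100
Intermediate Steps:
-2846756/(-3051215) + (860*(-4327))/2898159 = -2846756*(-1/3051215) - 3721220*1/2898159 = 2846756/3051215 - 3721220/2898159 = -3103890760096/8842906213185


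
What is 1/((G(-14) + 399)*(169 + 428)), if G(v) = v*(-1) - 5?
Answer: 1/243576 ≈ 4.1055e-6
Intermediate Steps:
G(v) = -5 - v (G(v) = -v - 5 = -5 - v)
1/((G(-14) + 399)*(169 + 428)) = 1/(((-5 - 1*(-14)) + 399)*(169 + 428)) = 1/(((-5 + 14) + 399)*597) = 1/((9 + 399)*597) = 1/(408*597) = 1/243576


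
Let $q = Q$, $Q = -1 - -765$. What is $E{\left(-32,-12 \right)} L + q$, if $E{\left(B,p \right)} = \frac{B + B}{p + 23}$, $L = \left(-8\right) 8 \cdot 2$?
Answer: $\frac{16596}{11} \approx 1508.7$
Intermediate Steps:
$L = -128$ ($L = \left(-64\right) 2 = -128$)
$E{\left(B,p \right)} = \frac{2 B}{23 + p}$
$Q = 764$ ($Q = -1 + 765 = 764$)
$q = 764$
$E{\left(-32,-12 \right)} L + q = 2 \left(-32\right) \frac{1}{23 - 12} \left(-128\right) + 764 = 2 \left(-32\right) \frac{1}{11} \left(-128\right) + 764 = \left(- \frac{64}{11}\right) \left(-128\right) + 764 = \frac{8192}{11} + 764 = \frac{16596}{11}$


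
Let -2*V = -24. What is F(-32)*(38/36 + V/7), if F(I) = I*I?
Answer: 178688/63 ≈ 2836.3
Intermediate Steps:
V = 12 (V = -1/2*(-24) = 12)
F(I) = I**2
F(-32)*(38/36 + V/7) = (-32)**2*(38/36 + 12/7) = 1024*(38*(1/36) + 12*(1/7)) = 1024*(19/18 + 12/7) = 1024*(349/126) = 178688/63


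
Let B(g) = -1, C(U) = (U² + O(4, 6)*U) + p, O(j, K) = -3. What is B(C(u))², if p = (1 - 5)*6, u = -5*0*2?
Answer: 1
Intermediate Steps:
u = 0 (u = 0*2 = 0)
p = -24 (p = -4*6 = -24)
C(U) = -24 + U² - 3*U (C(U) = (U² - 3*U) - 24 = -24 + U² - 3*U)
B(C(u))² = (-1)² = 1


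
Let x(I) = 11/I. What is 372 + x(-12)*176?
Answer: 632/3 ≈ 210.67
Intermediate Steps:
372 + x(-12)*176 = 372 + (11/(-12))*176 = 372 + (11*(-1/12))*176 = 372 - 11/12*176 = 372 - 484/3 = 632/3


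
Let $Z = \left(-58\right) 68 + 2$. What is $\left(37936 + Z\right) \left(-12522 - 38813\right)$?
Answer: $-1745081990$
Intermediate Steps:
$Z = -3942$ ($Z = -3944 + 2 = -3942$)
$\left(37936 + Z\right) \left(-12522 - 38813\right) = \left(37936 - 3942\right) \left(-12522 - 38813\right) = 33994 \left(-51335\right) = -1745081990$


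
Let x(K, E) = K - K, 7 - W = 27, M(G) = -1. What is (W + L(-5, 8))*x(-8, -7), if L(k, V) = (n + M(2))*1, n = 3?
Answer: 0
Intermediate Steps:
W = -20 (W = 7 - 1*27 = 7 - 27 = -20)
x(K, E) = 0
L(k, V) = 2 (L(k, V) = (3 - 1)*1 = 2*1 = 2)
(W + L(-5, 8))*x(-8, -7) = (-20 + 2)*0 = -18*0 = 0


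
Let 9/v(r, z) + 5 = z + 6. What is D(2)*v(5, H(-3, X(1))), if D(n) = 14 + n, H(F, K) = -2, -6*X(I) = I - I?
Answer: -144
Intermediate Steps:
X(I) = 0 (X(I) = -(I - I)/6 = -1/6*0 = 0)
v(r, z) = 9/(1 + z) (v(r, z) = 9/(-5 + (z + 6)) = 9/(-5 + (6 + z)) = 9/(1 + z))
D(2)*v(5, H(-3, X(1))) = (14 + 2)*(9/(1 - 2)) = 16*(9/(-1)) = 16*(9*(-1)) = 16*(-9) = -144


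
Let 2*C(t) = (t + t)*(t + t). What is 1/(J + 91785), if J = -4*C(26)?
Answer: 1/86377 ≈ 1.1577e-5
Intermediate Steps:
C(t) = 2*t² (C(t) = ((t + t)*(t + t))/2 = ((2*t)*(2*t))/2 = (4*t²)/2 = 2*t²)
J = -5408 (J = -8*26² = -8*676 = -4*1352 = -5408)
1/(J + 91785) = 1/(-5408 + 91785) = 1/86377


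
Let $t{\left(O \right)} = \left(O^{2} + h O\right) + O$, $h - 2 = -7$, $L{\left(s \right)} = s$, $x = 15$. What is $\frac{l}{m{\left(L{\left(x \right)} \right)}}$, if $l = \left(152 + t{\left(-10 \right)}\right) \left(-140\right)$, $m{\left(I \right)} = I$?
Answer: $- \frac{8176}{3} \approx -2725.3$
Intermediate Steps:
$h = -5$ ($h = 2 - 7 = -5$)
$t{\left(O \right)} = O^{2} - 4 O$ ($t{\left(O \right)} = \left(O^{2} - 5 O\right) + O = O^{2} - 4 O$)
$l = -40880$ ($l = \left(152 - 10 \left(-4 - 10\right)\right) \left(-140\right) = \left(152 - -140\right) \left(-140\right) = \left(152 + 140\right) \left(-140\right) = 292 \left(-140\right) = -40880$)
$\frac{l}{m{\left(L{\left(x \right)} \right)}} = - \frac{40880}{15} = \left(-40880\right) \frac{1}{15} = - \frac{8176}{3}$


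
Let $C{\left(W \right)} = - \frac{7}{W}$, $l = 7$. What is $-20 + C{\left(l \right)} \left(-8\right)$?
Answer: $-12$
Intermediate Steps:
$-20 + C{\left(l \right)} \left(-8\right) = -20 + - \frac{7}{7} \left(-8\right) = -20 + \left(-7\right) \frac{1}{7} \left(-8\right) = -20 - -8 = -20 + 8 = -12$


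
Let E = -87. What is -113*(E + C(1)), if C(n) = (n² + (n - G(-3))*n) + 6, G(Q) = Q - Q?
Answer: 8927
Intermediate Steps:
G(Q) = 0
C(n) = 6 + 2*n² (C(n) = (n² + (n - 1*0)*n) + 6 = (n² + (n + 0)*n) + 6 = (n² + n*n) + 6 = (n² + n²) + 6 = 2*n² + 6 = 6 + 2*n²)
-113*(E + C(1)) = -113*(-87 + (6 + 2*1²)) = -113*(-87 + (6 + 2*1)) = -113*(-87 + (6 + 2)) = -113*(-87 + 8) = -113*(-79) = 8927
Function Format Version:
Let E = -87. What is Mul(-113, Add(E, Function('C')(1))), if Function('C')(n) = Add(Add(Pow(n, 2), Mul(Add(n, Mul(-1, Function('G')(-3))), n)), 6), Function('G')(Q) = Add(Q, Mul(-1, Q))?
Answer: 8927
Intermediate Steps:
Function('G')(Q) = 0
Function('C')(n) = Add(6, Mul(2, Pow(n, 2))) (Function('C')(n) = Add(Add(Pow(n, 2), Mul(Add(n, Mul(-1, 0)), n)), 6) = Add(Add(Pow(n, 2), Mul(Add(n, 0), n)), 6) = Add(Add(Pow(n, 2), Mul(n, n)), 6) = Add(Add(Pow(n, 2), Pow(n, 2)), 6) = Add(Mul(2, Pow(n, 2)), 6) = Add(6, Mul(2, Pow(n, 2))))
Mul(-113, Add(E, Function('C')(1))) = Mul(-113, Add(-87, Add(6, Mul(2, Pow(1, 2))))) = Mul(-113, Add(-87, Add(6, Mul(2, 1)))) = Mul(-113, Add(-87, Add(6, 2))) = Mul(-113, Add(-87, 8)) = Mul(-113, -79) = 8927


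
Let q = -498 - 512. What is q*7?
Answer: -7070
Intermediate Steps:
q = -1010
q*7 = -1010*7 = -7070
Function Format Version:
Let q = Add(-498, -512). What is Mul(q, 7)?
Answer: -7070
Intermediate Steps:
q = -1010
Mul(q, 7) = Mul(-1010, 7) = -7070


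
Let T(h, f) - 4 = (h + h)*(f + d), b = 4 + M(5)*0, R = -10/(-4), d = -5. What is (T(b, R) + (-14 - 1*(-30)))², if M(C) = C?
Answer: 0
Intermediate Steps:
R = 5/2 (R = -10*(-¼) = 5/2 ≈ 2.5000)
b = 4 (b = 4 + 5*0 = 4 + 0 = 4)
T(h, f) = 4 + 2*h*(-5 + f) (T(h, f) = 4 + (h + h)*(f - 5) = 4 + (2*h)*(-5 + f) = 4 + 2*h*(-5 + f))
(T(b, R) + (-14 - 1*(-30)))² = ((4 - 10*4 + 2*(5/2)*4) + (-14 - 1*(-30)))² = ((4 - 40 + 20) + (-14 + 30))² = (-16 + 16)² = 0² = 0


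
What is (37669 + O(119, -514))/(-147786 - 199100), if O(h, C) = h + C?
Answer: -18637/173443 ≈ -0.10745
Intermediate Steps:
O(h, C) = C + h
(37669 + O(119, -514))/(-147786 - 199100) = (37669 + (-514 + 119))/(-147786 - 199100) = (37669 - 395)/(-346886) = 37274*(-1/346886) = -18637/173443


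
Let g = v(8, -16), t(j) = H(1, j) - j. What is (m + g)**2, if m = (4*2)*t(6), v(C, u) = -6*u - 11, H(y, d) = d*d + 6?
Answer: 139129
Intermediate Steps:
H(y, d) = 6 + d**2 (H(y, d) = d**2 + 6 = 6 + d**2)
v(C, u) = -11 - 6*u
t(j) = 6 + j**2 - j (t(j) = (6 + j**2) - j = 6 + j**2 - j)
g = 85 (g = -11 - 6*(-16) = -11 + 96 = 85)
m = 288 (m = (4*2)*(6 + 6**2 - 1*6) = 8*(6 + 36 - 6) = 8*36 = 288)
(m + g)**2 = (288 + 85)**2 = 373**2 = 139129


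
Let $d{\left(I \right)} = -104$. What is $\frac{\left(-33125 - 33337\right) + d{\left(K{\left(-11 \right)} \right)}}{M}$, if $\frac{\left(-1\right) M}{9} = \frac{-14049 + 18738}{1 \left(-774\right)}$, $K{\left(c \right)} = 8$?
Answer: $- \frac{5724676}{4689} \approx -1220.9$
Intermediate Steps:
$M = \frac{4689}{86}$ ($M = - 9 \frac{-14049 + 18738}{1 \left(-774\right)} = - 9 \frac{4689}{-774} = - 9 \cdot 4689 \left(- \frac{1}{774}\right) = \left(-9\right) \left(- \frac{521}{86}\right) = \frac{4689}{86} \approx 54.523$)
$\frac{\left(-33125 - 33337\right) + d{\left(K{\left(-11 \right)} \right)}}{M} = \frac{\left(-33125 - 33337\right) - 104}{\frac{4689}{86}} = \left(-66462 - 104\right) \frac{86}{4689} = \left(-66566\right) \frac{86}{4689} = - \frac{5724676}{4689}$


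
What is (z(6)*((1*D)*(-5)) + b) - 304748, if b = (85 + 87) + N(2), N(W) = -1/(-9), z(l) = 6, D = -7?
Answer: -2739293/9 ≈ -3.0437e+5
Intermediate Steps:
N(W) = 1/9 (N(W) = -1*(-1/9) = 1/9)
b = 1549/9 (b = (85 + 87) + 1/9 = 172 + 1/9 = 1549/9 ≈ 172.11)
(z(6)*((1*D)*(-5)) + b) - 304748 = (6*((1*(-7))*(-5)) + 1549/9) - 304748 = (6*(-7*(-5)) + 1549/9) - 304748 = (6*35 + 1549/9) - 304748 = (210 + 1549/9) - 304748 = 3439/9 - 304748 = -2739293/9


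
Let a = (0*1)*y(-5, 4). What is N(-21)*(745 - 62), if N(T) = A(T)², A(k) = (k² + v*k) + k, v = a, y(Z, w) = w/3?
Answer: 120481200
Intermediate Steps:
y(Z, w) = w/3 (y(Z, w) = w*(⅓) = w/3)
a = 0 (a = (0*1)*((⅓)*4) = 0*(4/3) = 0)
v = 0
A(k) = k + k² (A(k) = (k² + 0*k) + k = (k² + 0) + k = k² + k = k + k²)
N(T) = T²*(1 + T)² (N(T) = (T*(1 + T))² = T²*(1 + T)²)
N(-21)*(745 - 62) = ((-21)²*(1 - 21)²)*(745 - 62) = (441*(-20)²)*683 = (441*400)*683 = 176400*683 = 120481200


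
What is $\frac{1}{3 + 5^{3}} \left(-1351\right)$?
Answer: $- \frac{1351}{128} \approx -10.555$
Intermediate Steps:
$\frac{1}{3 + 5^{3}} \left(-1351\right) = \frac{1}{3 + 125} \left(-1351\right) = \frac{1}{128} \left(-1351\right) = - \frac{1351}{128}$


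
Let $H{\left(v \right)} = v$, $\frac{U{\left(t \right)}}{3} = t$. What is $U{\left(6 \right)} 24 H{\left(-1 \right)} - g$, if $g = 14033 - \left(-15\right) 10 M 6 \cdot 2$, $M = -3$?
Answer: $-9065$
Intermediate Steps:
$U{\left(t \right)} = 3 t$
$g = 8633$ ($g = 14033 - \left(-15\right) 10 \left(-3\right) 6 \cdot 2 = 14033 - - 150 \left(\left(-18\right) 2\right) = 14033 - \left(-150\right) \left(-36\right) = 14033 - 5400 = 8633$)
$U{\left(6 \right)} 24 H{\left(-1 \right)} - g = 3 \cdot 6 \cdot 24 \left(-1\right) - 8633 = 18 \cdot 24 \left(-1\right) - 8633 = 432 \left(-1\right) - 8633 = -432 - 8633 = -9065$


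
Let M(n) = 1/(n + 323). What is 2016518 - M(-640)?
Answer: 639236207/317 ≈ 2.0165e+6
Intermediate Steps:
M(n) = 1/(323 + n)
2016518 - M(-640) = 2016518 - 1/(323 - 640) = 2016518 - 1/(-317) = 2016518 - 1*(-1/317) = 2016518 + 1/317 = 639236207/317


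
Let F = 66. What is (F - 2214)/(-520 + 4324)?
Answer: -179/317 ≈ -0.56467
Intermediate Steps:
(F - 2214)/(-520 + 4324) = (66 - 2214)/(-520 + 4324) = -2148/3804 = -2148*1/3804 = -179/317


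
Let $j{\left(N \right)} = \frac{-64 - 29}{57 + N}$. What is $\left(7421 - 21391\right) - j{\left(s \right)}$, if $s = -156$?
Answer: $- \frac{461041}{33} \approx -13971.0$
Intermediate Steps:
$j{\left(N \right)} = - \frac{93}{57 + N}$
$\left(7421 - 21391\right) - j{\left(s \right)} = \left(7421 - 21391\right) - - \frac{93}{57 - 156} = -13970 - - \frac{93}{-99} = -13970 - \left(-93\right) \left(- \frac{1}{99}\right) = -13970 - \frac{31}{33} = - \frac{461041}{33}$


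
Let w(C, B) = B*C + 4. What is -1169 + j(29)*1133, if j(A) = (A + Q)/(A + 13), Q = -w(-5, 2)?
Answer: -1349/6 ≈ -224.83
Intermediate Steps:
w(C, B) = 4 + B*C
Q = 6 (Q = -(4 + 2*(-5)) = -(4 - 10) = -1*(-6) = 6)
j(A) = (6 + A)/(13 + A) (j(A) = (A + 6)/(A + 13) = (6 + A)/(13 + A))
-1169 + j(29)*1133 = -1169 + ((6 + 29)/(13 + 29))*1133 = -1169 + (35/42)*1133 = -1169 + ((1/42)*35)*1133 = -1169 + (5/6)*1133 = -1169 + 5665/6 = -1349/6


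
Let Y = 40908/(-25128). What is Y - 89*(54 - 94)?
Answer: 7451231/2094 ≈ 3558.4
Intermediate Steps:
Y = -3409/2094 (Y = 40908*(-1/25128) = -3409/2094 ≈ -1.6280)
Y - 89*(54 - 94) = -3409/2094 - 89*(54 - 94) = -3409/2094 - 89*(-40) = -3409/2094 + 3560 = 7451231/2094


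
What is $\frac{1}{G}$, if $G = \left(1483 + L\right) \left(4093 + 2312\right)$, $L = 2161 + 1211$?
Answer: $\frac{1}{31096275} \approx 3.2158 \cdot 10^{-8}$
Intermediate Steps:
$L = 3372$
$G = 31096275$ ($G = \left(1483 + 3372\right) \left(4093 + 2312\right) = 4855 \cdot 6405 = 31096275$)
$\frac{1}{G} = \frac{1}{31096275}$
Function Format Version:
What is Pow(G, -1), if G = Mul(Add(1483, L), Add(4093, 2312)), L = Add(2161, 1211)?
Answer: Rational(1, 31096275) ≈ 3.2158e-8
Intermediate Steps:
L = 3372
G = 31096275 (G = Mul(Add(1483, 3372), Add(4093, 2312)) = Mul(4855, 6405) = 31096275)
Pow(G, -1) = Pow(31096275, -1) = Rational(1, 31096275)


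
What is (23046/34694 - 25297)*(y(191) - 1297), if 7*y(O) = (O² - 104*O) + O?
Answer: -3391605277744/121429 ≈ -2.7931e+7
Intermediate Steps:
y(O) = -103*O/7 + O²/7 (y(O) = ((O² - 104*O) + O)/7 = (O² - 103*O)/7 = -103*O/7 + O²/7)
(23046/34694 - 25297)*(y(191) - 1297) = (23046/34694 - 25297)*((⅐)*191*(-103 + 191) - 1297) = (23046*(1/34694) - 25297)*((⅐)*191*88 - 1297) = (11523/17347 - 25297)*(16808/7 - 1297) = -438815536/17347*7729/7 = -3391605277744/121429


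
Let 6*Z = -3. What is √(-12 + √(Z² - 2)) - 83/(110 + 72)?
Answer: -83/182 + √(-48 + 2*I*√7)/2 ≈ -0.26539 + 3.4693*I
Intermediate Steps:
Z = -½ (Z = (⅙)*(-3) = -½ ≈ -0.50000)
√(-12 + √(Z² - 2)) - 83/(110 + 72) = √(-12 + √((-½)² - 2)) - 83/(110 + 72) = √(-12 + √(¼ - 2)) - 83/182 = √(-12 + √(-7/4)) - 83*1/182 = √(-12 + I*√7/2) - 83/182 = -83/182 + √(-12 + I*√7/2)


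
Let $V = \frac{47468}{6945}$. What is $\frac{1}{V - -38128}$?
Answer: $\frac{6945}{264846428} \approx 2.6223 \cdot 10^{-5}$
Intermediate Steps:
$V = \frac{47468}{6945}$ ($V = 47468 \cdot \frac{1}{6945} = \frac{47468}{6945} \approx 6.8348$)
$\frac{1}{V - -38128} = \frac{1}{\frac{47468}{6945} - -38128} = \frac{1}{\frac{47468}{6945} + 38128} = \frac{1}{\frac{264846428}{6945}} = \frac{6945}{264846428}$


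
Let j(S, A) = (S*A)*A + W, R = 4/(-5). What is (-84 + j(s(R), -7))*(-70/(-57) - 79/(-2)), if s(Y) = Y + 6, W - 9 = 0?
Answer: 4174057/570 ≈ 7322.9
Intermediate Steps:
W = 9 (W = 9 + 0 = 9)
R = -4/5 (R = 4*(-1/5) = -4/5 ≈ -0.80000)
s(Y) = 6 + Y
j(S, A) = 9 + S*A**2 (j(S, A) = (S*A)*A + 9 = (A*S)*A + 9 = S*A**2 + 9 = 9 + S*A**2)
(-84 + j(s(R), -7))*(-70/(-57) - 79/(-2)) = (-84 + (9 + (6 - 4/5)*(-7)**2))*(-70/(-57) - 79/(-2)) = (-84 + (9 + (26/5)*49))*(-70*(-1/57) - 79*(-1/2)) = (-84 + (9 + 1274/5))*(70/57 + 79/2) = (-84 + 1319/5)*(4643/114) = (899/5)*(4643/114) = 4174057/570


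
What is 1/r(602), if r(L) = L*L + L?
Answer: 1/363006 ≈ 2.7548e-6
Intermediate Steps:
r(L) = L + L² (r(L) = L² + L = L + L²)
1/r(602) = 1/(602*(1 + 602)) = 1/(602*603) = 1/363006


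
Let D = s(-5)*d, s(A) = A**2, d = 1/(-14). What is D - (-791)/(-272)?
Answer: -8937/1904 ≈ -4.6938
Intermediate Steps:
d = -1/14 ≈ -0.071429
D = -25/14 (D = (-5)**2*(-1/14) = 25*(-1/14) = -25/14 ≈ -1.7857)
D - (-791)/(-272) = -25/14 - (-791)/(-272) = -25/14 - (-791)*(-1)/272 = -25/14 - 1*791/272 = -25/14 - 791/272 = -8937/1904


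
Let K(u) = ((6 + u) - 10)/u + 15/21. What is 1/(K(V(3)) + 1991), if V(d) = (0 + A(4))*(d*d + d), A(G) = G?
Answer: 84/167381 ≈ 0.00050185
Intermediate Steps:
V(d) = 4*d + 4*d² (V(d) = (0 + 4)*(d*d + d) = 4*(d² + d) = 4*(d + d²) = 4*d + 4*d²)
K(u) = 5/7 + (-4 + u)/u (K(u) = (-4 + u)/u + 15*(1/21) = (-4 + u)/u + 5/7 = 5/7 + (-4 + u)/u)
1/(K(V(3)) + 1991) = 1/((12/7 - 4*1/(12*(1 + 3))) + 1991) = 1/((12/7 - 4/(4*3*4)) + 1991) = 1/((12/7 - 4/48) + 1991) = 1/((12/7 - 4*1/48) + 1991) = 1/((12/7 - 1/12) + 1991) = 1/(137/84 + 1991) = 1/(167381/84) = 84/167381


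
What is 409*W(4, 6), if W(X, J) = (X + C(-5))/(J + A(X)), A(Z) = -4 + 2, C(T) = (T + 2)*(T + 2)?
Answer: 5317/4 ≈ 1329.3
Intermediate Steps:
C(T) = (2 + T)² (C(T) = (2 + T)*(2 + T) = (2 + T)²)
A(Z) = -2
W(X, J) = (9 + X)/(-2 + J) (W(X, J) = (X + (2 - 5)²)/(J - 2) = (X + (-3)²)/(-2 + J) = (X + 9)/(-2 + J) = (9 + X)/(-2 + J))
409*W(4, 6) = 409*((9 + 4)/(-2 + 6)) = 409*(13/4) = 5317/4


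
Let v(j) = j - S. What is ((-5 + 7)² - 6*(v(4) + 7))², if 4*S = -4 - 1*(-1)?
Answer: 17689/4 ≈ 4422.3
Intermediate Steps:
S = -¾ (S = (-4 - 1*(-1))/4 = (-4 + 1)/4 = (¼)*(-3) = -¾ ≈ -0.75000)
v(j) = ¾ + j (v(j) = j - 1*(-¾) = j + ¾ = ¾ + j)
((-5 + 7)² - 6*(v(4) + 7))² = ((-5 + 7)² - 6*((¾ + 4) + 7))² = (2² - 6*(19/4 + 7))² = (4 - 6*47/4)² = (4 - 141/2)² = (-133/2)² = 17689/4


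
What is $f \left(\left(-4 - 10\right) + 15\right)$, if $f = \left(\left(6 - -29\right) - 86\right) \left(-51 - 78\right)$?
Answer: $6579$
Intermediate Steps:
$f = 6579$ ($f = \left(\left(6 + 29\right) - 86\right) \left(-129\right) = \left(35 - 86\right) \left(-129\right) = \left(-51\right) \left(-129\right) = 6579$)
$f \left(\left(-4 - 10\right) + 15\right) = 6579 \left(\left(-4 - 10\right) + 15\right) = 6579 \left(-14 + 15\right) = 6579 \cdot 1 = 6579$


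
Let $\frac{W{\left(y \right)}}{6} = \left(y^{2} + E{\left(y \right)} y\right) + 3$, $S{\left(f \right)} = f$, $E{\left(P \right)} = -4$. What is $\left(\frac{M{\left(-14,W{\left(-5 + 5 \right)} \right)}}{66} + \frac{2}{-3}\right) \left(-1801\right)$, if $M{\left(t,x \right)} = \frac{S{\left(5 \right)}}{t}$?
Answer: $\frac{372807}{308} \approx 1210.4$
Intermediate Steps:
$W{\left(y \right)} = 18 - 24 y + 6 y^{2}$ ($W{\left(y \right)} = 6 \left(\left(y^{2} - 4 y\right) + 3\right) = 6 \left(3 + y^{2} - 4 y\right) = 18 - 24 y + 6 y^{2}$)
$M{\left(t,x \right)} = \frac{5}{t}$
$\left(\frac{M{\left(-14,W{\left(-5 + 5 \right)} \right)}}{66} + \frac{2}{-3}\right) \left(-1801\right) = \left(\frac{5 \frac{1}{-14}}{66} + \frac{2}{-3}\right) \left(-1801\right) = \left(5 \left(- \frac{1}{14}\right) \frac{1}{66} + 2 \left(- \frac{1}{3}\right)\right) \left(-1801\right) = \left(\left(- \frac{5}{14}\right) \frac{1}{66} - \frac{2}{3}\right) \left(-1801\right) = \left(- \frac{5}{924} - \frac{2}{3}\right) \left(-1801\right) = \left(- \frac{207}{308}\right) \left(-1801\right) = \frac{372807}{308}$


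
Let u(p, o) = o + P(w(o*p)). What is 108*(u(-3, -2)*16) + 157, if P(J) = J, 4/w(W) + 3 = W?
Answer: -995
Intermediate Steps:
w(W) = 4/(-3 + W)
u(p, o) = o + 4/(-3 + o*p)
108*(u(-3, -2)*16) + 157 = 108*((-2 + 4/(-3 - 2*(-3)))*16) + 157 = 108*((-2 + 4/(-3 + 6))*16) + 157 = 108*((-2 + 4/3)*16) + 157 = 108*(-2/3*16) + 157 = 108*(-32/3) + 157 = -1152 + 157 = -995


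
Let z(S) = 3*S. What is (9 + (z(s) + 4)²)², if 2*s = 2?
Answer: 3364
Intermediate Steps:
s = 1 (s = (½)*2 = 1)
(9 + (z(s) + 4)²)² = (9 + (3*1 + 4)²)² = (9 + (3 + 4)²)² = (9 + 7²)² = (9 + 49)² = 58² = 3364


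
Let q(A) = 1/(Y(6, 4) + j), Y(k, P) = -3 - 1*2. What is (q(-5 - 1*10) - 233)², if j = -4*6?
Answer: 45670564/841 ≈ 54305.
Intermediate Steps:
Y(k, P) = -5 (Y(k, P) = -3 - 2 = -5)
j = -24
q(A) = -1/29 (q(A) = 1/(-5 - 24) = 1/(-29) = -1/29)
(q(-5 - 1*10) - 233)² = (-1/29 - 233)² = (-6758/29)² = 45670564/841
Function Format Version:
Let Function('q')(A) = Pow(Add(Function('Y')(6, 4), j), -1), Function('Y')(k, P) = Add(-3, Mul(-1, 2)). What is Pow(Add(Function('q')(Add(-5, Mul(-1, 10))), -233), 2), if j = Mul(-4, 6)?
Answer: Rational(45670564, 841) ≈ 54305.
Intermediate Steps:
Function('Y')(k, P) = -5 (Function('Y')(k, P) = Add(-3, -2) = -5)
j = -24
Function('q')(A) = Rational(-1, 29) (Function('q')(A) = Pow(Add(-5, -24), -1) = Pow(-29, -1) = Rational(-1, 29))
Pow(Add(Function('q')(Add(-5, Mul(-1, 10))), -233), 2) = Pow(Add(Rational(-1, 29), -233), 2) = Pow(Rational(-6758, 29), 2) = Rational(45670564, 841)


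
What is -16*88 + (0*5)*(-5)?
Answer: -1408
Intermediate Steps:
-16*88 + (0*5)*(-5) = -1408 + 0*(-5) = -1408 + 0 = -1408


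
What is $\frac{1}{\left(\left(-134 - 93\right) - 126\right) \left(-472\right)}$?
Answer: $\frac{1}{166616} \approx 6.0018 \cdot 10^{-6}$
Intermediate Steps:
$\frac{1}{\left(\left(-134 - 93\right) - 126\right) \left(-472\right)} = \frac{1}{\left(-227 - 126\right) \left(-472\right)} = \frac{1}{\left(-353\right) \left(-472\right)} = \frac{1}{166616}$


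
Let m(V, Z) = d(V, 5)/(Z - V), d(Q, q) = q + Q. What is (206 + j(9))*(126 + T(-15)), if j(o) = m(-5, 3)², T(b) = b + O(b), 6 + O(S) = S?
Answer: 18540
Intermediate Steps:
d(Q, q) = Q + q
O(S) = -6 + S
m(V, Z) = (5 + V)/(Z - V) (m(V, Z) = (V + 5)/(Z - V) = (5 + V)/(Z - V))
T(b) = -6 + 2*b (T(b) = b + (-6 + b) = -6 + 2*b)
j(o) = 0 (j(o) = ((-5 - 1*(-5))/(-5 - 1*3))² = ((-5 + 5)/(-5 - 3))² = (0/(-8))² = (-⅛*0)² = 0² = 0)
(206 + j(9))*(126 + T(-15)) = (206 + 0)*(126 + (-6 + 2*(-15))) = 206*(126 + (-6 - 30)) = 206*(126 - 36) = 206*90 = 18540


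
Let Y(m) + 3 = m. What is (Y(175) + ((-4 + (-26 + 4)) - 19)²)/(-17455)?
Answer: -2197/17455 ≈ -0.12587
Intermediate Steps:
Y(m) = -3 + m
(Y(175) + ((-4 + (-26 + 4)) - 19)²)/(-17455) = ((-3 + 175) + ((-4 + (-26 + 4)) - 19)²)/(-17455) = (172 + ((-4 - 22) - 19)²)*(-1/17455) = (172 + (-26 - 19)²)*(-1/17455) = (172 + (-45)²)*(-1/17455) = (172 + 2025)*(-1/17455) = 2197*(-1/17455) = -2197/17455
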